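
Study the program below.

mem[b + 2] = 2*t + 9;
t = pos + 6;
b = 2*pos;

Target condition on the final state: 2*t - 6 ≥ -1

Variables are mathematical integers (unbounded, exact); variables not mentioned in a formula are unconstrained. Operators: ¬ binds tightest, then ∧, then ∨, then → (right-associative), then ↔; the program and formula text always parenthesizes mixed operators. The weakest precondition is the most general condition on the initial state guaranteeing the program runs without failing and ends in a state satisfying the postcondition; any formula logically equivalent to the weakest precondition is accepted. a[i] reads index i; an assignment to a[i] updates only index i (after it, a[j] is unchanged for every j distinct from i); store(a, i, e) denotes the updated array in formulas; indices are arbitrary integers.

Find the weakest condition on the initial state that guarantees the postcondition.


Working backward. After the program, the postcondition 2*t - 6 ≥ -1 must hold; in canonical form it is 2*t ≥ 5.
Before b := 2*pos: 2*t ≥ 5
Before t := pos + 6: 2*pos ≥ -7
Before mem[b + 2] := 2*t + 9: 2*pos ≥ -7
Answer: WP = 2*pos ≥ -7


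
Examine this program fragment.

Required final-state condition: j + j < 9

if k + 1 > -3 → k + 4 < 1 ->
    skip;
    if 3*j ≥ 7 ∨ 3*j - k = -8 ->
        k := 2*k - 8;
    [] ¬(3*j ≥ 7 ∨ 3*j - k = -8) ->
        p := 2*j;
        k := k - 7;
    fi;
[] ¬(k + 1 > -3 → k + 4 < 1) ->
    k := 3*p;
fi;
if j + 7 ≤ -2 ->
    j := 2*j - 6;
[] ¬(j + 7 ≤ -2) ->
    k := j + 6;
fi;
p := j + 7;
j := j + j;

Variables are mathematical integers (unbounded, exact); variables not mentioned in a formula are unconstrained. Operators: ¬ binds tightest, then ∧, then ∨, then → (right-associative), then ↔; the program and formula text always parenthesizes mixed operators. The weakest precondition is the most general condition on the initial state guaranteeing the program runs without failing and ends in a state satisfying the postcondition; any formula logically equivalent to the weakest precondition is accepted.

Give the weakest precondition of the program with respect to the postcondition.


Working backward. After the program, the postcondition j + j < 9 must hold; in canonical form it is 2*j < 9.
Before j := j + j: 4*j < 9
Before p := j + 7: 4*j < 9
Then branch requires 8*j < 33; else branch requires 4*j < 9.
Before the if: (j ≤ -9 → 8*j < 33) ∧ ((¬(j ≤ -9)) → 4*j < 9)
Then branch requires ((3*j ≥ 7 ∨ 3*j = k - 8) → ((j ≤ -9 → 8*j < 33) ∧ ((¬(j ≤ -9)) → 4*j < 9))) ∧ ((¬(3*j ≥ 7 ∨ 3*j = k - 8)) → ((j ≤ -9 → 8*j < 33) ∧ ((¬(j ≤ -9)) → 4*j < 9))); else branch requires (j ≤ -9 → 8*j < 33) ∧ ((¬(j ≤ -9)) → 4*j < 9).
Before the if: ((k > -4 → k < -3) → (((3*j ≥ 7 ∨ 3*j = k - 8) → ((j ≤ -9 → 8*j < 33) ∧ ((¬(j ≤ -9)) → 4*j < 9))) ∧ ((¬(3*j ≥ 7 ∨ 3*j = k - 8)) → ((j ≤ -9 → 8*j < 33) ∧ ((¬(j ≤ -9)) → 4*j < 9))))) ∧ ((¬(k > -4 → k < -3)) → ((j ≤ -9 → 8*j < 33) ∧ ((¬(j ≤ -9)) → 4*j < 9)))
Answer: WP = ((k > -4 → k < -3) → (((3*j ≥ 7 ∨ 3*j = k - 8) → ((j ≤ -9 → 8*j < 33) ∧ ((¬(j ≤ -9)) → 4*j < 9))) ∧ ((¬(3*j ≥ 7 ∨ 3*j = k - 8)) → ((j ≤ -9 → 8*j < 33) ∧ ((¬(j ≤ -9)) → 4*j < 9))))) ∧ ((¬(k > -4 → k < -3)) → ((j ≤ -9 → 8*j < 33) ∧ ((¬(j ≤ -9)) → 4*j < 9)))


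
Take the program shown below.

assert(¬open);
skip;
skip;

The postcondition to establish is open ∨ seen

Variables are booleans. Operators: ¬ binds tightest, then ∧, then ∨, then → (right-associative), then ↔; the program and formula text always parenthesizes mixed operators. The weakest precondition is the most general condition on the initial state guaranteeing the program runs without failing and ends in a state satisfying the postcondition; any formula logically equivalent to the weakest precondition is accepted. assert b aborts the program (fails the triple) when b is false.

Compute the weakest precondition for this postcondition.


Working backward. After the program, open ∨ seen must hold.
Before skip: open ∨ seen
Before skip: open ∨ seen
Before assert ¬open: (¬open) ∧ (open ∨ seen)
Answer: WP = (¬open) ∧ (open ∨ seen)


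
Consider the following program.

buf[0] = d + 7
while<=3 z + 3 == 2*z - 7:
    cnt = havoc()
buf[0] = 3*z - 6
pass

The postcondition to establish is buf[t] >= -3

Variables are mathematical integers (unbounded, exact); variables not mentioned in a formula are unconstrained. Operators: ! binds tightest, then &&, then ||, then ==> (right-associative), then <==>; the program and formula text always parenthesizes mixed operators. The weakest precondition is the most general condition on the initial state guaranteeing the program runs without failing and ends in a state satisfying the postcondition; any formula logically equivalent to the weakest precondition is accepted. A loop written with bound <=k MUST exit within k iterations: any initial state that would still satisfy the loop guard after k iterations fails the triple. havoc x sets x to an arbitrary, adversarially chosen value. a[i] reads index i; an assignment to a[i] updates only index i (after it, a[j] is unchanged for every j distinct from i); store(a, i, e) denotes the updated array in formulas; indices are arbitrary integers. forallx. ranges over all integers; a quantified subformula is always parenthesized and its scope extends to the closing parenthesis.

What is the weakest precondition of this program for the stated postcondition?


Working backward. After the program, buf[t] >= -3 must hold.
Before skip: buf[t] >= -3
Before buf[0] := 3*z - 6: store(buf, 0, 3*z - 6)[t] >= -3
Before the loop (bound <=3), unroll the exhaustion recursion (WP_0 = exit-now case; WP_j = one more guarded iteration, up to j = 3):
  WP_0: (!(z == 10)) && store(buf, 0, 3*z - 6)[t] >= -3
  WP_1: (z == 10 ==> ((!(z == 10)) && store(buf, 0, 3*z - 6)[t] >= -3)) && ((!(z == 10)) ==> store(buf, 0, 3*z - 6)[t] >= -3)
  WP_2: (z == 10 ==> ((z == 10 ==> ((!(z == 10)) && store(buf, 0, 3*z - 6)[t] >= -3)) && ((!(z == 10)) ==> store(buf, 0, 3*z - 6)[t] >= -3))) && ((!(z == 10)) ==> store(buf, 0, 3*z - 6)[t] >= -3)
  WP_3: (z == 10 ==> ((z == 10 ==> ((z == 10 ==> ((!(z == 10)) && store(buf, 0, 3*z - 6)[t] >= -3)) && ((!(z == 10)) ==> store(buf, 0, 3*z - 6)[t] >= -3))) && ((!(z == 10)) ==> store(buf, 0, 3*z - 6)[t] >= -3))) && ((!(z == 10)) ==> store(buf, 0, 3*z - 6)[t] >= -3)
So before the loop: (z == 10 ==> ((z == 10 ==> ((z == 10 ==> ((!(z == 10)) && store(buf, 0, 3*z - 6)[t] >= -3)) && ((!(z == 10)) ==> store(buf, 0, 3*z - 6)[t] >= -3))) && ((!(z == 10)) ==> store(buf, 0, 3*z - 6)[t] >= -3))) && ((!(z == 10)) ==> store(buf, 0, 3*z - 6)[t] >= -3)
Before buf[0] := d + 7: (z == 10 ==> ((z == 10 ==> ((z == 10 ==> ((!(z == 10)) && store(store(buf, 0, d + 7), 0, 3*z - 6)[t] >= -3)) && ((!(z == 10)) ==> store(store(buf, 0, d + 7), 0, 3*z - 6)[t] >= -3))) && ((!(z == 10)) ==> store(store(buf, 0, d + 7), 0, 3*z - 6)[t] >= -3))) && ((!(z == 10)) ==> store(store(buf, 0, d + 7), 0, 3*z - 6)[t] >= -3)
Answer: WP = (z == 10 ==> ((z == 10 ==> ((z == 10 ==> ((!(z == 10)) && store(store(buf, 0, d + 7), 0, 3*z - 6)[t] >= -3)) && ((!(z == 10)) ==> store(store(buf, 0, d + 7), 0, 3*z - 6)[t] >= -3))) && ((!(z == 10)) ==> store(store(buf, 0, d + 7), 0, 3*z - 6)[t] >= -3))) && ((!(z == 10)) ==> store(store(buf, 0, d + 7), 0, 3*z - 6)[t] >= -3)


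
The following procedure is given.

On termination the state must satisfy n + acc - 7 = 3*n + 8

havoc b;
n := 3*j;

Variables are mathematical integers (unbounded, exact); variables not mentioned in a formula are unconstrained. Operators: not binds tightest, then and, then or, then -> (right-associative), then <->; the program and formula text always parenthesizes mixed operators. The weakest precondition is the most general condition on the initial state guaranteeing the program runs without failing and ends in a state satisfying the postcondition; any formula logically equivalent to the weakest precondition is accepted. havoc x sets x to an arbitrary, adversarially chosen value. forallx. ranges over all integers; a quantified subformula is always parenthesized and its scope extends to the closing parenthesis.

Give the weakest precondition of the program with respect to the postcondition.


Working backward. After the program, the postcondition n + acc - 7 = 3*n + 8 must hold; in canonical form it is acc = 2*n + 15.
Before n := 3*j: acc = 6*j + 15
Before havoc b: acc = 6*j + 15
Answer: WP = acc = 6*j + 15


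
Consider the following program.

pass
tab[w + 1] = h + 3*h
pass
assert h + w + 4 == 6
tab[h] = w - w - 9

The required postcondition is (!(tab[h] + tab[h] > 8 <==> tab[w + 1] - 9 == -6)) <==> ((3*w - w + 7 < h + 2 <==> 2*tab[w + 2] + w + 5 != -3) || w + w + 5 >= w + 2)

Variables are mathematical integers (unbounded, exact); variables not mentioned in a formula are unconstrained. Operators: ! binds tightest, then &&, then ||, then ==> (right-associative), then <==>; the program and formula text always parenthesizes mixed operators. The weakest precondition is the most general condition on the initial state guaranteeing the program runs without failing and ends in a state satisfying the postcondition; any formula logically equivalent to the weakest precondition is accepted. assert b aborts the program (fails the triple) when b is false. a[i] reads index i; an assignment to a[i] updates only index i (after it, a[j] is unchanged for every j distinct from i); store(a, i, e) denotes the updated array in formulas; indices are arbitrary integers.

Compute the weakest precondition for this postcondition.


Working backward. After the program, the postcondition (!(tab[h] + tab[h] > 8 <==> tab[w + 1] - 9 == -6)) <==> ((3*w - w + 7 < h + 2 <==> 2*tab[w + 2] + w + 5 != -3) || w + w + 5 >= w + 2) must hold; in canonical form it is (!(2*tab[h] > 8 <==> tab[w + 1] == 3)) <==> ((2*w < h - 5 <==> 2*tab[w + 2] + w != -8) || w >= -3).
Before tab[h] := w - w - 9: (!(2*store(tab, h, -9)[h] > 8 <==> store(tab, h, -9)[w + 1] == 3)) <==> ((2*w < h - 5 <==> 2*store(tab, h, -9)[w + 2] + w != -8) || w >= -3)
Before assert h + w + 4 == 6: h + w == 2 && ((!(2*store(tab, h, -9)[h] > 8 <==> store(tab, h, -9)[w + 1] == 3)) <==> ((2*w < h - 5 <==> 2*store(tab, h, -9)[w + 2] + w != -8) || w >= -3))
Before skip: h + w == 2 && ((!(2*store(tab, h, -9)[h] > 8 <==> store(tab, h, -9)[w + 1] == 3)) <==> ((2*w < h - 5 <==> 2*store(tab, h, -9)[w + 2] + w != -8) || w >= -3))
Before tab[w + 1] := h + 3*h: h + w == 2 && ((!(2*store(store(tab, w + 1, 4*h), h, -9)[h] > 8 <==> store(store(tab, w + 1, 4*h), h, -9)[w + 1] == 3)) <==> ((2*w < h - 5 <==> 2*store(store(tab, w + 1, 4*h), h, -9)[w + 2] + w != -8) || w >= -3))
Before skip: h + w == 2 && ((!(2*store(store(tab, w + 1, 4*h), h, -9)[h] > 8 <==> store(store(tab, w + 1, 4*h), h, -9)[w + 1] == 3)) <==> ((2*w < h - 5 <==> 2*store(store(tab, w + 1, 4*h), h, -9)[w + 2] + w != -8) || w >= -3))
Answer: WP = h + w == 2 && ((!(2*store(store(tab, w + 1, 4*h), h, -9)[h] > 8 <==> store(store(tab, w + 1, 4*h), h, -9)[w + 1] == 3)) <==> ((2*w < h - 5 <==> 2*store(store(tab, w + 1, 4*h), h, -9)[w + 2] + w != -8) || w >= -3))


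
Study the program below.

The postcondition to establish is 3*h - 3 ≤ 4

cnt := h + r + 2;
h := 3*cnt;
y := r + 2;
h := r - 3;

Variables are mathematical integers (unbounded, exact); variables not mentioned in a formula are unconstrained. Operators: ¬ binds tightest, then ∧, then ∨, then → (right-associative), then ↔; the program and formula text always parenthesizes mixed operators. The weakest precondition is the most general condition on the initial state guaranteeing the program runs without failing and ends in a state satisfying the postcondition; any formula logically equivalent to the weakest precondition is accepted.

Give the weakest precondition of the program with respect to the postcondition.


Working backward. After the program, the postcondition 3*h - 3 ≤ 4 must hold; in canonical form it is 3*h ≤ 7.
Before h := r - 3: 3*r ≤ 16
Before y := r + 2: 3*r ≤ 16
Before h := 3*cnt: 3*r ≤ 16
Before cnt := h + r + 2: 3*r ≤ 16
Answer: WP = 3*r ≤ 16


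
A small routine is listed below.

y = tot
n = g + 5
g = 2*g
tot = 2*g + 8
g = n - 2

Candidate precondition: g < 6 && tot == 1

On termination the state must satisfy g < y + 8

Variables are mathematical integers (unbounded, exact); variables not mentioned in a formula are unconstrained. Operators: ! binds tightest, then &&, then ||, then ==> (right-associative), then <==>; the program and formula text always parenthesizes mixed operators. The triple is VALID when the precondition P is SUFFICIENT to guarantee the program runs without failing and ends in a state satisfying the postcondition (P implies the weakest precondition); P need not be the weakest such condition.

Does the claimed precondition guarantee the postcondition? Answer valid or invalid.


Working backward. After the program, g < y + 8 must hold.
Before g := n - 2: n < y + 10
Before tot := 2*g + 8: n < y + 10
Before g := 2*g: n < y + 10
Before n := g + 5: g < y + 5
Before y := tot: g < tot + 5
The weakest precondition is g < tot + 5.
Check whether g < 6 && tot == 1 implies it.
Every state satisfying the precondition satisfies the weakest precondition: the implication holds.
Answer: valid


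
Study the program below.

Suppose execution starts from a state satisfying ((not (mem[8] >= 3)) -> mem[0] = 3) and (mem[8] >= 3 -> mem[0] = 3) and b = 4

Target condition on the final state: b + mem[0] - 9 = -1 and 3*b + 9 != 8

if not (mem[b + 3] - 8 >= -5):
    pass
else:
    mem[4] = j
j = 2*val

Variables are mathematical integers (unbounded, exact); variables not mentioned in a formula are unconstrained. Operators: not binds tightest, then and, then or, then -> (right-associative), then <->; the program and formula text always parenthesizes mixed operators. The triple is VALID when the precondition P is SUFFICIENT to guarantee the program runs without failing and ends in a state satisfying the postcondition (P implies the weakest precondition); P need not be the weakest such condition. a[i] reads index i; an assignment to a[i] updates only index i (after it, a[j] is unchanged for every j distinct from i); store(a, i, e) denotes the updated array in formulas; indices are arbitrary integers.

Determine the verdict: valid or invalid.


Working backward. After the program, the postcondition b + mem[0] - 9 = -1 and 3*b + 9 != 8 must hold; in canonical form it is mem[0] + b = 8 and 3*b != -1.
Before j := 2*val: mem[0] + b = 8 and 3*b != -1
Then branch requires mem[0] + b = 8 and 3*b != -1; else branch requires mem[0] + b = 8 and 3*b != -1.
Before the if: ((not (mem[b + 3] >= 3)) -> (mem[0] + b = 8 and 3*b != -1)) and (mem[b + 3] >= 3 -> (mem[0] + b = 8 and 3*b != -1))
The weakest precondition is ((not (mem[b + 3] >= 3)) -> (mem[0] + b = 8 and 3*b != -1)) and (mem[b + 3] >= 3 -> (mem[0] + b = 8 and 3*b != -1)).
Check whether ((not (mem[8] >= 3)) -> mem[0] = 3) and (mem[8] >= 3 -> mem[0] = 3) and b = 4 implies it.
Countermodel: at the initial state b = 4, mem = {[0] = 3, [7] = 15524, [8] = -7040, elsewhere 15524}, the precondition holds but the weakest precondition fails.
Answer: invalid


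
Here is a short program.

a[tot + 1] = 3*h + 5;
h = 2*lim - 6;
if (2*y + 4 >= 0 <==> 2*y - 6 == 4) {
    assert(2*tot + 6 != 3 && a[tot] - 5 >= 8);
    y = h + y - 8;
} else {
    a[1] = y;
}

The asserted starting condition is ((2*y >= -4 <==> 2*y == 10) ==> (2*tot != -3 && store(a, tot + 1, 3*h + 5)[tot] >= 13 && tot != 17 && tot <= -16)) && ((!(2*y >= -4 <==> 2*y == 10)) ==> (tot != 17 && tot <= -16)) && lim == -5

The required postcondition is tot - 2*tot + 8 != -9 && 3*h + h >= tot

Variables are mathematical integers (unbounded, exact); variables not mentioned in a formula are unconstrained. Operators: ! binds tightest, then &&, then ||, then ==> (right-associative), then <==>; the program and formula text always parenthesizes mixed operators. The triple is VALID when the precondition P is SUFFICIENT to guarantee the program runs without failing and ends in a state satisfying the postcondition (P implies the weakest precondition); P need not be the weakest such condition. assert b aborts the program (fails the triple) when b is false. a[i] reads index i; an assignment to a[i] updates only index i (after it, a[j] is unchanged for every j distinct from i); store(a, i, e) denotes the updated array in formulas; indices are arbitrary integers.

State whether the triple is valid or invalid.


Working backward. After the program, the postcondition tot - 2*tot + 8 != -9 && 3*h + h >= tot must hold; in canonical form it is tot != 17 && 4*h >= tot.
Then branch requires 2*tot != -3 && a[tot] >= 13 && tot != 17 && 4*h >= tot; else branch requires tot != 17 && 4*h >= tot.
Before the if: ((2*y >= -4 <==> 2*y == 10) ==> (2*tot != -3 && a[tot] >= 13 && tot != 17 && 4*h >= tot)) && ((!(2*y >= -4 <==> 2*y == 10)) ==> (tot != 17 && 4*h >= tot))
Before h := 2*lim - 6: ((2*y >= -4 <==> 2*y == 10) ==> (2*tot != -3 && a[tot] >= 13 && tot != 17 && 8*lim >= tot + 24)) && ((!(2*y >= -4 <==> 2*y == 10)) ==> (tot != 17 && 8*lim >= tot + 24))
Before a[tot + 1] := 3*h + 5: ((2*y >= -4 <==> 2*y == 10) ==> (2*tot != -3 && store(a, tot + 1, 3*h + 5)[tot] >= 13 && tot != 17 && 8*lim >= tot + 24)) && ((!(2*y >= -4 <==> 2*y == 10)) ==> (tot != 17 && 8*lim >= tot + 24))
The weakest precondition is ((2*y >= -4 <==> 2*y == 10) ==> (2*tot != -3 && store(a, tot + 1, 3*h + 5)[tot] >= 13 && tot != 17 && 8*lim >= tot + 24)) && ((!(2*y >= -4 <==> 2*y == 10)) ==> (tot != 17 && 8*lim >= tot + 24)).
Check whether ((2*y >= -4 <==> 2*y == 10) ==> (2*tot != -3 && store(a, tot + 1, 3*h + 5)[tot] >= 13 && tot != 17 && tot <= -16)) && ((!(2*y >= -4 <==> 2*y == 10)) ==> (tot != 17 && tot <= -16)) && lim == -5 implies it.
Countermodel: at the initial state a = {[-16] = 13, [-15] = 13, elsewhere 13}, h = 0, lim = -5, tot = -16, y = -3, the precondition holds but the weakest precondition fails.
Answer: invalid


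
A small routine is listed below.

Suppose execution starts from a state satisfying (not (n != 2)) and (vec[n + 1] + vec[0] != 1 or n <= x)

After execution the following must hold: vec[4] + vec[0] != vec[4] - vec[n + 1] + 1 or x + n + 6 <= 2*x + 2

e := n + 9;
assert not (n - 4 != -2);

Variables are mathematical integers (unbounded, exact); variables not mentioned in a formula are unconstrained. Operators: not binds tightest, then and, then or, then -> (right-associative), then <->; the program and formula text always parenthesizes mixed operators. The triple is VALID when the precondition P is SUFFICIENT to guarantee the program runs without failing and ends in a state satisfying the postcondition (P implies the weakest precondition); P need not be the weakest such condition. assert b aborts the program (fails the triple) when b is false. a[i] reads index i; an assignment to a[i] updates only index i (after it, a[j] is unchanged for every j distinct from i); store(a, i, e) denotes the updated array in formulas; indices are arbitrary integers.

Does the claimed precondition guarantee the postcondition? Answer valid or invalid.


Working backward. After the program, the postcondition vec[4] + vec[0] != vec[4] - vec[n + 1] + 1 or x + n + 6 <= 2*x + 2 must hold; in canonical form it is vec[n + 1] + vec[0] != 1 or n <= x - 4.
Before assert not (n - 4 != -2): (not (n != 2)) and (vec[n + 1] + vec[0] != 1 or n <= x - 4)
Before e := n + 9: (not (n != 2)) and (vec[n + 1] + vec[0] != 1 or n <= x - 4)
The weakest precondition is (not (n != 2)) and (vec[n + 1] + vec[0] != 1 or n <= x - 4).
Check whether (not (n != 2)) and (vec[n + 1] + vec[0] != 1 or n <= x) implies it.
Countermodel: at the initial state n = 2, vec = {[0] = 7040, [3] = -7039, elsewhere -7039}, x = 2, the precondition holds but the weakest precondition fails.
Answer: invalid


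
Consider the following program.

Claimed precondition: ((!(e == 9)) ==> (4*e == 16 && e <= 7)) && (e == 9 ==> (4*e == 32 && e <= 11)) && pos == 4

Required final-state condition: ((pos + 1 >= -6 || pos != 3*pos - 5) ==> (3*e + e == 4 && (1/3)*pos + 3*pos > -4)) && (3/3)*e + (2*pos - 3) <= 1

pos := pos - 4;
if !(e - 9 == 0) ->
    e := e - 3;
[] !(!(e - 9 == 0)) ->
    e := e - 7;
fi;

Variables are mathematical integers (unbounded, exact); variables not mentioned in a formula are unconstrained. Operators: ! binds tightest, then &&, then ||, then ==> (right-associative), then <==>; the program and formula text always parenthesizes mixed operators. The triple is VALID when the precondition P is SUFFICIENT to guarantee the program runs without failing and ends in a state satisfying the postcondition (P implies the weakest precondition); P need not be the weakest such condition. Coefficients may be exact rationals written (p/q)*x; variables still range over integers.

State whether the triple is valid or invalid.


Working backward. After the program, the postcondition ((pos + 1 >= -6 || pos != 3*pos - 5) ==> (3*e + e == 4 && (1/3)*pos + 3*pos > -4)) && (3/3)*e + (2*pos - 3) <= 1 must hold; in canonical form it is ((pos >= -7 || 2*pos != 5) ==> (4*e == 4 && (10/3)*pos > -4)) && e + 2*pos <= 4.
Then branch requires ((pos >= -7 || 2*pos != 5) ==> (4*e == 16 && (10/3)*pos > -4)) && e + 2*pos <= 7; else branch requires ((pos >= -7 || 2*pos != 5) ==> (4*e == 32 && (10/3)*pos > -4)) && e + 2*pos <= 11.
Before the if: ((!(e == 9)) ==> (((pos >= -7 || 2*pos != 5) ==> (4*e == 16 && (10/3)*pos > -4)) && e + 2*pos <= 7)) && (e == 9 ==> (((pos >= -7 || 2*pos != 5) ==> (4*e == 32 && (10/3)*pos > -4)) && e + 2*pos <= 11))
Before pos := pos - 4: ((!(e == 9)) ==> (((pos >= -3 || 2*pos != 13) ==> (4*e == 16 && (10/3)*pos > 28/3)) && e + 2*pos <= 15)) && (e == 9 ==> (((pos >= -3 || 2*pos != 13) ==> (4*e == 32 && (10/3)*pos > 28/3)) && e + 2*pos <= 19))
The weakest precondition is ((!(e == 9)) ==> (((pos >= -3 || 2*pos != 13) ==> (4*e == 16 && (10/3)*pos > 28/3)) && e + 2*pos <= 15)) && (e == 9 ==> (((pos >= -3 || 2*pos != 13) ==> (4*e == 32 && (10/3)*pos > 28/3)) && e + 2*pos <= 19)).
Check whether ((!(e == 9)) ==> (4*e == 16 && e <= 7)) && (e == 9 ==> (4*e == 32 && e <= 11)) && pos == 4 implies it.
Every state satisfying the precondition satisfies the weakest precondition: the implication holds.
Answer: valid


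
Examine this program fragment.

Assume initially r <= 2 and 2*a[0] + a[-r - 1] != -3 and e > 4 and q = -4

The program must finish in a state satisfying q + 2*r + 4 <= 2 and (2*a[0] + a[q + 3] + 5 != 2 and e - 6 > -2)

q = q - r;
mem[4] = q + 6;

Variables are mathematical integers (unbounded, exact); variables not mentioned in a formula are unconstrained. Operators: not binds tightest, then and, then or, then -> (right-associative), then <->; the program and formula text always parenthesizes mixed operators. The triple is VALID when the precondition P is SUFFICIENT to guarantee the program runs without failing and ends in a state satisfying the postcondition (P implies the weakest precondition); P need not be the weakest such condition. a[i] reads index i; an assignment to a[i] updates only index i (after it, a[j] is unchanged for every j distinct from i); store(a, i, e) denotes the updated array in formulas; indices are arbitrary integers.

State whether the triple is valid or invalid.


Working backward. After the program, the postcondition q + 2*r + 4 <= 2 and (2*a[0] + a[q + 3] + 5 != 2 and e - 6 > -2) must hold; in canonical form it is q + 2*r <= -2 and a[q + 3] + 2*a[0] != -3 and e > 4.
Before mem[4] := q + 6: q + 2*r <= -2 and a[q + 3] + 2*a[0] != -3 and e > 4
Before q := q - r: q + r <= -2 and a[q - r + 3] + 2*a[0] != -3 and e > 4
The weakest precondition is q + r <= -2 and a[q - r + 3] + 2*a[0] != -3 and e > 4.
Check whether r <= 2 and 2*a[0] + a[-r - 1] != -3 and e > 4 and q = -4 implies it.
Every state satisfying the precondition satisfies the weakest precondition: the implication holds.
Answer: valid


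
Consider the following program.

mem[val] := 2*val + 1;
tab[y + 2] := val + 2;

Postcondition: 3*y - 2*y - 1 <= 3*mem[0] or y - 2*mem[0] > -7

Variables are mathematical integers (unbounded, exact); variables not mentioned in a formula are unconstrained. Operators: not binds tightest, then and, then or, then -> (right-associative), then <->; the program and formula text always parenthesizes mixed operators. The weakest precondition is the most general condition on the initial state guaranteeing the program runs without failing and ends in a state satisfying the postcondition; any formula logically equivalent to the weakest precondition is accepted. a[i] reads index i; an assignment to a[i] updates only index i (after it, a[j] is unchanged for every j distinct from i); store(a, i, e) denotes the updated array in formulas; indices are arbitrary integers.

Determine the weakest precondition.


Working backward. After the program, the postcondition 3*y - 2*y - 1 <= 3*mem[0] or y - 2*mem[0] > -7 must hold; in canonical form it is y <= 3*mem[0] + 1 or y > 2*mem[0] - 7.
Before tab[y + 2] := val + 2: y <= 3*mem[0] + 1 or y > 2*mem[0] - 7
Before mem[val] := 2*val + 1: y <= 3*store(mem, val, 2*val + 1)[0] + 1 or y > 2*store(mem, val, 2*val + 1)[0] - 7
Answer: WP = y <= 3*store(mem, val, 2*val + 1)[0] + 1 or y > 2*store(mem, val, 2*val + 1)[0] - 7


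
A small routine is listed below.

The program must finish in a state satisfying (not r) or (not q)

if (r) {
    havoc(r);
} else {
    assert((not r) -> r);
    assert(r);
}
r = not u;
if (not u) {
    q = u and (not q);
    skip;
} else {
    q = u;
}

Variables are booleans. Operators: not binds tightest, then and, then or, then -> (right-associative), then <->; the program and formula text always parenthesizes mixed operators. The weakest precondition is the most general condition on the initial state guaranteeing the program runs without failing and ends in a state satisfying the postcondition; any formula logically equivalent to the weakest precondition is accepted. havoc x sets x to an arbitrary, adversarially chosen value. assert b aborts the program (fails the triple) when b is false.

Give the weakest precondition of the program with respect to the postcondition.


Working backward. After the program, (not r) or (not q) must hold.
Then branch requires (not r) or (not (u and (not q))); else branch requires (not r) or (not u).
Before the if: ((not u) -> ((not r) or (not (u and (not q))))) and (u -> ((not r) or (not u)))
Before r := not u: (not u) -> (u or (not (u and (not q))))
Then branch requires (not u) -> (u or (not (u and (not q)))); else branch requires ((not r) -> r) and r and ((not u) -> (u or (not (u and (not q))))).
Before the if: (r -> ((not u) -> (u or (not (u and (not q)))))) and ((not r) -> (((not r) -> r) and r and ((not u) -> (u or (not (u and (not q)))))))
Answer: WP = (r -> ((not u) -> (u or (not (u and (not q)))))) and ((not r) -> (((not r) -> r) and r and ((not u) -> (u or (not (u and (not q)))))))


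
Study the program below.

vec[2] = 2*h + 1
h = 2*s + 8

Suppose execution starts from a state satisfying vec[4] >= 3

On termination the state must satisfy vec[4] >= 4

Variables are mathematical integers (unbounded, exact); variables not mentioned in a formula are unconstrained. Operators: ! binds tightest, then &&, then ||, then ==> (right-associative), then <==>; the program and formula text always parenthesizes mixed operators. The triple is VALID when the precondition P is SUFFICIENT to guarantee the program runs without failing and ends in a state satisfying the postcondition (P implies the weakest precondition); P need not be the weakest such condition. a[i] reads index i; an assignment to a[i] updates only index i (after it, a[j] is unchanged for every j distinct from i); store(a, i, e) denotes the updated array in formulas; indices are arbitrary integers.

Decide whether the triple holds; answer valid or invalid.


Working backward. After the program, vec[4] >= 4 must hold.
Before h := 2*s + 8: vec[4] >= 4
Before vec[2] := 2*h + 1: vec[4] >= 4
The weakest precondition is vec[4] >= 4.
Check whether vec[4] >= 3 implies it.
Countermodel: at the initial state vec = {[4] = 3, elsewhere 3}, the precondition holds but the weakest precondition fails.
Answer: invalid


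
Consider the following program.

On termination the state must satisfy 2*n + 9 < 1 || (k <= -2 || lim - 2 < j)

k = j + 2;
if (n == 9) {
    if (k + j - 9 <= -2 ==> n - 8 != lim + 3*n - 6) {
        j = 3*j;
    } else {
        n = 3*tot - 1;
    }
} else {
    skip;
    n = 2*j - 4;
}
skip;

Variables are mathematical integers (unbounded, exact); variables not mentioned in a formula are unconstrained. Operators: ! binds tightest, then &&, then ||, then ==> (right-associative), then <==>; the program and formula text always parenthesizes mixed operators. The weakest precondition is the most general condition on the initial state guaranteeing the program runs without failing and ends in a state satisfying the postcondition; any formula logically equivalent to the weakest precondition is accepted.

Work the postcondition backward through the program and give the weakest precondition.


Working backward. After the program, the postcondition 2*n + 9 < 1 || (k <= -2 || lim - 2 < j) must hold; in canonical form it is 2*n < -8 || k <= -2 || lim < j + 2.
Before skip: 2*n < -8 || k <= -2 || lim < j + 2
Then branch requires ((j + k <= 7 ==> lim + 2*n != -2) ==> (2*n < -8 || k <= -2 || lim < 3*j + 2)) && ((!(j + k <= 7 ==> lim + 2*n != -2)) ==> (6*tot < -6 || k <= -2 || lim < j + 2)); else branch requires 4*j < 0 || k <= -2 || lim < j + 2.
Before the if: (n == 9 ==> (((j + k <= 7 ==> lim + 2*n != -2) ==> (2*n < -8 || k <= -2 || lim < 3*j + 2)) && ((!(j + k <= 7 ==> lim + 2*n != -2)) ==> (6*tot < -6 || k <= -2 || lim < j + 2)))) && ((!(n == 9)) ==> (4*j < 0 || k <= -2 || lim < j + 2))
Before k := j + 2: (n == 9 ==> (((2*j <= 5 ==> lim + 2*n != -2) ==> (2*n < -8 || j <= -4 || lim < 3*j + 2)) && ((!(2*j <= 5 ==> lim + 2*n != -2)) ==> (6*tot < -6 || j <= -4 || lim < j + 2)))) && ((!(n == 9)) ==> (4*j < 0 || j <= -4 || lim < j + 2))
Answer: WP = (n == 9 ==> (((2*j <= 5 ==> lim + 2*n != -2) ==> (2*n < -8 || j <= -4 || lim < 3*j + 2)) && ((!(2*j <= 5 ==> lim + 2*n != -2)) ==> (6*tot < -6 || j <= -4 || lim < j + 2)))) && ((!(n == 9)) ==> (4*j < 0 || j <= -4 || lim < j + 2))


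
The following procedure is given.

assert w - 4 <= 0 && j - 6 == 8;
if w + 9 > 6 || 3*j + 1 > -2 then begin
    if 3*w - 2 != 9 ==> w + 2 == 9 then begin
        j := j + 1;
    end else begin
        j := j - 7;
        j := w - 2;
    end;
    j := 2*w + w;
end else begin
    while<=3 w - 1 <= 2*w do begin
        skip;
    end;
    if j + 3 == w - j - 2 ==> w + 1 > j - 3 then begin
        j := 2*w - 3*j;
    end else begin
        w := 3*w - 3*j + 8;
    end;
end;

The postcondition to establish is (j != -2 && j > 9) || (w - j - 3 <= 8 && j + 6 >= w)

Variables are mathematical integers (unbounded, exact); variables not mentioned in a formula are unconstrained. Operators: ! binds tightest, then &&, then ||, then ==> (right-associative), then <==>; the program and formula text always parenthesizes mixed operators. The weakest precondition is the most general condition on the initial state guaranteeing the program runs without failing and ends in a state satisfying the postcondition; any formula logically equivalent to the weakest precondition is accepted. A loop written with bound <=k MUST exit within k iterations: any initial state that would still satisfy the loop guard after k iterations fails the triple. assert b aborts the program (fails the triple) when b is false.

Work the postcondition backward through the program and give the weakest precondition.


Working backward. After the program, the postcondition (j != -2 && j > 9) || (w - j - 3 <= 8 && j + 6 >= w) must hold; in canonical form it is (j != -2 && j > 9) || (w <= j + 11 && j >= w - 6).
Then branch requires ((3*w != 11 ==> w == 7) ==> ((3*w != -2 && 3*w > 9) || (2*w >= -11 && 2*w >= -6))) && ((!(3*w != 11 ==> w == 7)) ==> ((3*w != -2 && 3*w > 9) || (2*w >= -11 && 2*w >= -6))); else branch requires (w >= -1 ==> ((w >= -1 ==> ((w >= -1 ==> ((!(w >= -1)) && ((2*j == w - 5 ==> w > j - 4) ==> ((2*w != 3*j - 2 && 2*w > 3*j + 9) || (3*j <= w + 11 && w >= 3*j - 6))) && ((!(2*j == w - 5 ==> w > j - 4)) ==> ((j != -2 && j > 9) || (3*w <= 4*j + 3 && 4*j >= 3*w + 2))))) && ((!(w >= -1)) ==> (((2*j == w - 5 ==> w > j - 4) ==> ((2*w != 3*j - 2 && 2*w > 3*j + 9) || (3*j <= w + 11 && w >= 3*j - 6))) && ((!(2*j == w - 5 ==> w > j - 4)) ==> ((j != -2 && j > 9) || (3*w <= 4*j + 3 && 4*j >= 3*w + 2))))))) && ((!(w >= -1)) ==> (((2*j == w - 5 ==> w > j - 4) ==> ((2*w != 3*j - 2 && 2*w > 3*j + 9) || (3*j <= w + 11 && w >= 3*j - 6))) && ((!(2*j == w - 5 ==> w > j - 4)) ==> ((j != -2 && j > 9) || (3*w <= 4*j + 3 && 4*j >= 3*w + 2))))))) && ((!(w >= -1)) ==> (((2*j == w - 5 ==> w > j - 4) ==> ((2*w != 3*j - 2 && 2*w > 3*j + 9) || (3*j <= w + 11 && w >= 3*j - 6))) && ((!(2*j == w - 5 ==> w > j - 4)) ==> ((j != -2 && j > 9) || (3*w <= 4*j + 3 && 4*j >= 3*w + 2))))).
Before the if: ((w > -3 || 3*j > -3) ==> (((3*w != 11 ==> w == 7) ==> ((3*w != -2 && 3*w > 9) || (2*w >= -11 && 2*w >= -6))) && ((!(3*w != 11 ==> w == 7)) ==> ((3*w != -2 && 3*w > 9) || (2*w >= -11 && 2*w >= -6))))) && ((!(w > -3 || 3*j > -3)) ==> ((w >= -1 ==> ((w >= -1 ==> ((w >= -1 ==> ((!(w >= -1)) && ((2*j == w - 5 ==> w > j - 4) ==> ((2*w != 3*j - 2 && 2*w > 3*j + 9) || (3*j <= w + 11 && w >= 3*j - 6))) && ((!(2*j == w - 5 ==> w > j - 4)) ==> ((j != -2 && j > 9) || (3*w <= 4*j + 3 && 4*j >= 3*w + 2))))) && ((!(w >= -1)) ==> (((2*j == w - 5 ==> w > j - 4) ==> ((2*w != 3*j - 2 && 2*w > 3*j + 9) || (3*j <= w + 11 && w >= 3*j - 6))) && ((!(2*j == w - 5 ==> w > j - 4)) ==> ((j != -2 && j > 9) || (3*w <= 4*j + 3 && 4*j >= 3*w + 2))))))) && ((!(w >= -1)) ==> (((2*j == w - 5 ==> w > j - 4) ==> ((2*w != 3*j - 2 && 2*w > 3*j + 9) || (3*j <= w + 11 && w >= 3*j - 6))) && ((!(2*j == w - 5 ==> w > j - 4)) ==> ((j != -2 && j > 9) || (3*w <= 4*j + 3 && 4*j >= 3*w + 2))))))) && ((!(w >= -1)) ==> (((2*j == w - 5 ==> w > j - 4) ==> ((2*w != 3*j - 2 && 2*w > 3*j + 9) || (3*j <= w + 11 && w >= 3*j - 6))) && ((!(2*j == w - 5 ==> w > j - 4)) ==> ((j != -2 && j > 9) || (3*w <= 4*j + 3 && 4*j >= 3*w + 2)))))))
Before assert w - 4 <= 0 && j - 6 == 8: w <= 4 && j == 14 && ((w > -3 || 3*j > -3) ==> (((3*w != 11 ==> w == 7) ==> ((3*w != -2 && 3*w > 9) || (2*w >= -11 && 2*w >= -6))) && ((!(3*w != 11 ==> w == 7)) ==> ((3*w != -2 && 3*w > 9) || (2*w >= -11 && 2*w >= -6))))) && ((!(w > -3 || 3*j > -3)) ==> ((w >= -1 ==> ((w >= -1 ==> ((w >= -1 ==> ((!(w >= -1)) && ((2*j == w - 5 ==> w > j - 4) ==> ((2*w != 3*j - 2 && 2*w > 3*j + 9) || (3*j <= w + 11 && w >= 3*j - 6))) && ((!(2*j == w - 5 ==> w > j - 4)) ==> ((j != -2 && j > 9) || (3*w <= 4*j + 3 && 4*j >= 3*w + 2))))) && ((!(w >= -1)) ==> (((2*j == w - 5 ==> w > j - 4) ==> ((2*w != 3*j - 2 && 2*w > 3*j + 9) || (3*j <= w + 11 && w >= 3*j - 6))) && ((!(2*j == w - 5 ==> w > j - 4)) ==> ((j != -2 && j > 9) || (3*w <= 4*j + 3 && 4*j >= 3*w + 2))))))) && ((!(w >= -1)) ==> (((2*j == w - 5 ==> w > j - 4) ==> ((2*w != 3*j - 2 && 2*w > 3*j + 9) || (3*j <= w + 11 && w >= 3*j - 6))) && ((!(2*j == w - 5 ==> w > j - 4)) ==> ((j != -2 && j > 9) || (3*w <= 4*j + 3 && 4*j >= 3*w + 2))))))) && ((!(w >= -1)) ==> (((2*j == w - 5 ==> w > j - 4) ==> ((2*w != 3*j - 2 && 2*w > 3*j + 9) || (3*j <= w + 11 && w >= 3*j - 6))) && ((!(2*j == w - 5 ==> w > j - 4)) ==> ((j != -2 && j > 9) || (3*w <= 4*j + 3 && 4*j >= 3*w + 2)))))))
Answer: WP = w <= 4 && j == 14 && ((w > -3 || 3*j > -3) ==> (((3*w != 11 ==> w == 7) ==> ((3*w != -2 && 3*w > 9) || (2*w >= -11 && 2*w >= -6))) && ((!(3*w != 11 ==> w == 7)) ==> ((3*w != -2 && 3*w > 9) || (2*w >= -11 && 2*w >= -6))))) && ((!(w > -3 || 3*j > -3)) ==> ((w >= -1 ==> ((w >= -1 ==> ((w >= -1 ==> ((!(w >= -1)) && ((2*j == w - 5 ==> w > j - 4) ==> ((2*w != 3*j - 2 && 2*w > 3*j + 9) || (3*j <= w + 11 && w >= 3*j - 6))) && ((!(2*j == w - 5 ==> w > j - 4)) ==> ((j != -2 && j > 9) || (3*w <= 4*j + 3 && 4*j >= 3*w + 2))))) && ((!(w >= -1)) ==> (((2*j == w - 5 ==> w > j - 4) ==> ((2*w != 3*j - 2 && 2*w > 3*j + 9) || (3*j <= w + 11 && w >= 3*j - 6))) && ((!(2*j == w - 5 ==> w > j - 4)) ==> ((j != -2 && j > 9) || (3*w <= 4*j + 3 && 4*j >= 3*w + 2))))))) && ((!(w >= -1)) ==> (((2*j == w - 5 ==> w > j - 4) ==> ((2*w != 3*j - 2 && 2*w > 3*j + 9) || (3*j <= w + 11 && w >= 3*j - 6))) && ((!(2*j == w - 5 ==> w > j - 4)) ==> ((j != -2 && j > 9) || (3*w <= 4*j + 3 && 4*j >= 3*w + 2))))))) && ((!(w >= -1)) ==> (((2*j == w - 5 ==> w > j - 4) ==> ((2*w != 3*j - 2 && 2*w > 3*j + 9) || (3*j <= w + 11 && w >= 3*j - 6))) && ((!(2*j == w - 5 ==> w > j - 4)) ==> ((j != -2 && j > 9) || (3*w <= 4*j + 3 && 4*j >= 3*w + 2)))))))


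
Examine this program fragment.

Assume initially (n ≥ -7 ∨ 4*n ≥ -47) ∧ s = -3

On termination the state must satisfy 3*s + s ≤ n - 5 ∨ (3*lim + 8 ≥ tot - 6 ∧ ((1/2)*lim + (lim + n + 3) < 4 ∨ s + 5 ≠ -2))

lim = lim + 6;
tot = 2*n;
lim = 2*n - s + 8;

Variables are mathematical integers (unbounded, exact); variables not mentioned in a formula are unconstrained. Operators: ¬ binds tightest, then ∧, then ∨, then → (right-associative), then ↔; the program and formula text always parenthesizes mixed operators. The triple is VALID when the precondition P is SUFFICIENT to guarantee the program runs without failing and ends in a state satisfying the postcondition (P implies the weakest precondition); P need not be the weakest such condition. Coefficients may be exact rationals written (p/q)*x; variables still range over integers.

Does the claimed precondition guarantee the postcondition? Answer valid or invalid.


Working backward. After the program, the postcondition 3*s + s ≤ n - 5 ∨ (3*lim + 8 ≥ tot - 6 ∧ ((1/2)*lim + (lim + n + 3) < 4 ∨ s + 5 ≠ -2)) must hold; in canonical form it is 4*s ≤ n - 5 ∨ (3*lim ≥ tot - 14 ∧ ((3/2)*lim + n < 1 ∨ s ≠ -7)).
Before lim := 2*n - s + 8: 4*s ≤ n - 5 ∨ (6*n ≥ 3*s + tot - 38 ∧ (4*n < (3/2)*s - 11 ∨ s ≠ -7))
Before tot := 2*n: 4*s ≤ n - 5 ∨ (4*n ≥ 3*s - 38 ∧ (4*n < (3/2)*s - 11 ∨ s ≠ -7))
Before lim := lim + 6: 4*s ≤ n - 5 ∨ (4*n ≥ 3*s - 38 ∧ (4*n < (3/2)*s - 11 ∨ s ≠ -7))
The weakest precondition is 4*s ≤ n - 5 ∨ (4*n ≥ 3*s - 38 ∧ (4*n < (3/2)*s - 11 ∨ s ≠ -7)).
Check whether (n ≥ -7 ∨ 4*n ≥ -47) ∧ s = -3 implies it.
Every state satisfying the precondition satisfies the weakest precondition: the implication holds.
Answer: valid


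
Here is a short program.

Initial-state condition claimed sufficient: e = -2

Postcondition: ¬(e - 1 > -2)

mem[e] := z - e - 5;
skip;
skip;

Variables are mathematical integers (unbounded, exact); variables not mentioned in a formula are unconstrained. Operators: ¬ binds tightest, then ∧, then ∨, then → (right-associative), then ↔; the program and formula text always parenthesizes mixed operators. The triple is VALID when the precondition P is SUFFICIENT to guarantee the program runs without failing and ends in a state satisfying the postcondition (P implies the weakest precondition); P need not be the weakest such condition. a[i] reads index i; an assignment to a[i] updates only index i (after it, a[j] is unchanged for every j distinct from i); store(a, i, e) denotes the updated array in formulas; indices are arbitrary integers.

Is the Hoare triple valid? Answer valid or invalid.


Working backward. After the program, the postcondition ¬(e - 1 > -2) must hold; in canonical form it is ¬(e > -1).
Before skip: ¬(e > -1)
Before skip: ¬(e > -1)
Before mem[e] := z - e - 5: ¬(e > -1)
The weakest precondition is ¬(e > -1).
Check whether e = -2 implies it.
Every state satisfying the precondition satisfies the weakest precondition: the implication holds.
Answer: valid


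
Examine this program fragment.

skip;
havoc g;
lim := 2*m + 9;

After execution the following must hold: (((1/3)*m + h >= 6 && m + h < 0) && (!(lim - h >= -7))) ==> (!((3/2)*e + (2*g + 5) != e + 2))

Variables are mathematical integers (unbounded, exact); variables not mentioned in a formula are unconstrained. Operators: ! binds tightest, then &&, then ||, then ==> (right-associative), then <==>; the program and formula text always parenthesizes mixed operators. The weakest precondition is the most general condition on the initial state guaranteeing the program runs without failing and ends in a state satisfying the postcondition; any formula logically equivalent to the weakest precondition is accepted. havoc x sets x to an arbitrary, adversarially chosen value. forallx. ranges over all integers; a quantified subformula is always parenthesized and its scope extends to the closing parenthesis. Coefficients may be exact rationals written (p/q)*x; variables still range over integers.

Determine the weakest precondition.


Working backward. After the program, the postcondition (((1/3)*m + h >= 6 && m + h < 0) && (!(lim - h >= -7))) ==> (!((3/2)*e + (2*g + 5) != e + 2)) must hold; in canonical form it is (h + (1/3)*m >= 6 && h + m < 0 && (!(lim >= h - 7))) ==> (!((1/2)*e + 2*g != -3)).
Before lim := 2*m + 9: (h + (1/3)*m >= 6 && h + m < 0 && (!(2*m >= h - 16))) ==> (!((1/2)*e + 2*g != -3))
Before havoc g: forall g_1. ((h + (1/3)*m >= 6 && h + m < 0 && (!(2*m >= h - 16))) ==> (!((1/2)*e + 2*g_1 != -3)))
Before skip: forall g_1. ((h + (1/3)*m >= 6 && h + m < 0 && (!(2*m >= h - 16))) ==> (!((1/2)*e + 2*g_1 != -3)))
Answer: WP = forall g_1. ((h + (1/3)*m >= 6 && h + m < 0 && (!(2*m >= h - 16))) ==> (!((1/2)*e + 2*g_1 != -3)))
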